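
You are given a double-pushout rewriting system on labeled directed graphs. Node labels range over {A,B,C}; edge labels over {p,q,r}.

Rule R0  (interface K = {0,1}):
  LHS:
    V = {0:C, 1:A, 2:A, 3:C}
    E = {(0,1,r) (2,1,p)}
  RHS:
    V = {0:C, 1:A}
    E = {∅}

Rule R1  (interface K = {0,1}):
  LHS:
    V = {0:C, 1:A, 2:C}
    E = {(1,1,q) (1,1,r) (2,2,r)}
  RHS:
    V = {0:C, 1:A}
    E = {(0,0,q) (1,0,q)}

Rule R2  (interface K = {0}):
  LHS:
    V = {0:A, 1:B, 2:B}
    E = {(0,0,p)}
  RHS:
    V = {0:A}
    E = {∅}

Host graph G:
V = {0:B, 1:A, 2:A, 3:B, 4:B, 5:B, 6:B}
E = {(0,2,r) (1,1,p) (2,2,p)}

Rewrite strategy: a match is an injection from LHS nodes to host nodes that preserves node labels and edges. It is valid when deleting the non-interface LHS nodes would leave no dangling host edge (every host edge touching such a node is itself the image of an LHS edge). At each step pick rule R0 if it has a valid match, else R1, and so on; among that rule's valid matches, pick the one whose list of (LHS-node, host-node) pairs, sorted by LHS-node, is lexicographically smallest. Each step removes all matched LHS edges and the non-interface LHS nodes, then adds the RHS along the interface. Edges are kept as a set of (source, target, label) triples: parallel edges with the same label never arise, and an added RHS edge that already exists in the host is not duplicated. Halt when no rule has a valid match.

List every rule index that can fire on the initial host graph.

Answer: [R2]

Rewrite trace:
R0: no valid match — LHS pattern not found
R1: no valid match — LHS pattern not found
R2: 24 valid matches — {0↦1, 1↦3, 2↦4}, {0↦1, 1↦3, 2↦5}, {0↦1, 1↦3, 2↦6} (+21 more)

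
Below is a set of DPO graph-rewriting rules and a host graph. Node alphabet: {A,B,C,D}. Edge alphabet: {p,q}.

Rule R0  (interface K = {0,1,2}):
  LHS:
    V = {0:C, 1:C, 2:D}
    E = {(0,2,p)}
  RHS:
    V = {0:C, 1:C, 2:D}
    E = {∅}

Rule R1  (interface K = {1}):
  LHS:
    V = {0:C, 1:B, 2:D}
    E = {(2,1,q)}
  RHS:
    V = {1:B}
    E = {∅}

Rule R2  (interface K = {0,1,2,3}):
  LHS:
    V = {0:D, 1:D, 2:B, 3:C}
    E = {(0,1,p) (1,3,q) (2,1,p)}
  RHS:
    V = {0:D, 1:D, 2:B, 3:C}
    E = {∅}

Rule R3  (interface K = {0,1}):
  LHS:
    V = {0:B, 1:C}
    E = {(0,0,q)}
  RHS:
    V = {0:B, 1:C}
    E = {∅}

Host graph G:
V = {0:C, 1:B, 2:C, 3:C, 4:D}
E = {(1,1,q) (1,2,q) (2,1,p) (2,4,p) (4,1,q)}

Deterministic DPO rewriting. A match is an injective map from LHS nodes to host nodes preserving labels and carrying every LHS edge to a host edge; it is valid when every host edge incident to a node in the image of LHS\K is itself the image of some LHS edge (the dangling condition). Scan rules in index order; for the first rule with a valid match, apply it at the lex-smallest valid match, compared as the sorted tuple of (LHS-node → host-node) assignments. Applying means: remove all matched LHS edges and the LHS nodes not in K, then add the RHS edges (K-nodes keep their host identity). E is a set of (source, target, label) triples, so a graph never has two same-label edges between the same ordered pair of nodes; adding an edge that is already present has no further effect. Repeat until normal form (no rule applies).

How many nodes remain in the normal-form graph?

initial: |V|=5 |E|=5  E = 1-q->1 1-q->2 2-p->1 2-p->4 4-q->1
step 1: apply R0 at {0↦2, 1↦0, 2↦4}  → |V|=5 |E|=4  E = 1-q->1 1-q->2 2-p->1 4-q->1
step 2: apply R1 at {0↦0, 1↦1, 2↦4}  → |V|=3 |E|=3  E = 1-q->1 1-q->2 2-p->1
step 3: apply R3 at {0↦1, 1↦2}  → |V|=3 |E|=2  E = 1-q->2 2-p->1
normal form: no rule applies after step 3
NF nodes: {1:B, 2:C, 3:C}

Answer: 3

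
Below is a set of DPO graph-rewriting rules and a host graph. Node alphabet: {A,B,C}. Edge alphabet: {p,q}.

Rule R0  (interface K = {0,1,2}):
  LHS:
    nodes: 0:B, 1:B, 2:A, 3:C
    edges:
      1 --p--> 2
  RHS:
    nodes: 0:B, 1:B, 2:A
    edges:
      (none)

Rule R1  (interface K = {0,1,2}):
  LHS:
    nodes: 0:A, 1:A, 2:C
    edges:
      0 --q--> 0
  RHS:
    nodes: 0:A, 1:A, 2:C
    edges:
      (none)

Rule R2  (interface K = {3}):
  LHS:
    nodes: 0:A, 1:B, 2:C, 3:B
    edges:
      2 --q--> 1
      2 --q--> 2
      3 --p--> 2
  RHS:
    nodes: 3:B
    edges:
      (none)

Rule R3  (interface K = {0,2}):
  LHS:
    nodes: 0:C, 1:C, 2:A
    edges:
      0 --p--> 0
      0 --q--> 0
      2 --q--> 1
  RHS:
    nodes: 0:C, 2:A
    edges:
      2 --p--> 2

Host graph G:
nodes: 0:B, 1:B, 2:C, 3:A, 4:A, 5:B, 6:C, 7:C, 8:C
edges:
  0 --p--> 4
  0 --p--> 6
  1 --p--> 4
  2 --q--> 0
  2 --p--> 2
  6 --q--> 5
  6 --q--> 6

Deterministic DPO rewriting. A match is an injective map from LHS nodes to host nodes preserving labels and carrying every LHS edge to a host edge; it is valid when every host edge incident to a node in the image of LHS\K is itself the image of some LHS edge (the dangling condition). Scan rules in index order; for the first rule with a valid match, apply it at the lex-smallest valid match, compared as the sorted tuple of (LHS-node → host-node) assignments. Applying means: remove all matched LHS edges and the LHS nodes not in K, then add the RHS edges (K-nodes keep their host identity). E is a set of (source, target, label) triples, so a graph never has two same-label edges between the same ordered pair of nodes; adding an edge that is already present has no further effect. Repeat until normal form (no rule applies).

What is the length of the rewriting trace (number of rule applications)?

Answer: 3

Derivation:
initial: |V|=9 |E|=7  E = 0-p->4 0-p->6 1-p->4 2-q->0 2-p->2 6-q->5 6-q->6
step 1: apply R0 at {0↦0, 1↦1, 2↦4, 3↦7}  → |V|=8 |E|=6  E = 0-p->4 0-p->6 2-q->0 2-p->2 6-q->5 6-q->6
step 2: apply R0 at {0↦1, 1↦0, 2↦4, 3↦8}  → |V|=7 |E|=5  E = 0-p->6 2-q->0 2-p->2 6-q->5 6-q->6
step 3: apply R2 at {0↦3, 1↦5, 2↦6, 3↦0}  → |V|=4 |E|=2  E = 2-q->0 2-p->2
normal form: no rule applies after step 3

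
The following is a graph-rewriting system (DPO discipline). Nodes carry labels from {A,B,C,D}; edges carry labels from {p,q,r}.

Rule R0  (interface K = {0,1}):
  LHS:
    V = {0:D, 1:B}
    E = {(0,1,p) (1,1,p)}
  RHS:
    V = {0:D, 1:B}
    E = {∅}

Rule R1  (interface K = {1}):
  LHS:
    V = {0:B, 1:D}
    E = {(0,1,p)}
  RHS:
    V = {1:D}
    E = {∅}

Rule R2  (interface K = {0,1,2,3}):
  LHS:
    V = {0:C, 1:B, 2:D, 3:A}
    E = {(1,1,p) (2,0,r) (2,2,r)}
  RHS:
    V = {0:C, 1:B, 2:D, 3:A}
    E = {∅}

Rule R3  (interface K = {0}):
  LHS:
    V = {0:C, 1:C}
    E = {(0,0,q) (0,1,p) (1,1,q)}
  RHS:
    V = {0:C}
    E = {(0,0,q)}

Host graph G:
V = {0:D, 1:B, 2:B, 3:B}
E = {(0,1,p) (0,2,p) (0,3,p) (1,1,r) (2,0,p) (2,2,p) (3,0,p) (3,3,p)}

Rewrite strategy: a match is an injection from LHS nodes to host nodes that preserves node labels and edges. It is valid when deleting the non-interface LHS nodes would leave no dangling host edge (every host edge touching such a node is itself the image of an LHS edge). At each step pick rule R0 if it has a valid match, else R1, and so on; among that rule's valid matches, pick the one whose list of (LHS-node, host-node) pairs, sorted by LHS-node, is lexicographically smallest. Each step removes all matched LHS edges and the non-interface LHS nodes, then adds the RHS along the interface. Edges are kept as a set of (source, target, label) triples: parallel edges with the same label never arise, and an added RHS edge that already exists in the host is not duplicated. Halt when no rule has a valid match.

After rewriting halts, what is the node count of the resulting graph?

Answer: 2

Rewrite trace:
initial: |V|=4 |E|=8  E = 0-p->1 0-p->2 0-p->3 1-r->1 2-p->0 2-p->2 3-p->0 3-p->3
step 1: apply R0 at {0↦0, 1↦2}  → |V|=4 |E|=6  E = 0-p->1 0-p->3 1-r->1 2-p->0 3-p->0 3-p->3
step 2: apply R0 at {0↦0, 1↦3}  → |V|=4 |E|=4  E = 0-p->1 1-r->1 2-p->0 3-p->0
step 3: apply R1 at {0↦2, 1↦0}  → |V|=3 |E|=3  E = 0-p->1 1-r->1 3-p->0
step 4: apply R1 at {0↦3, 1↦0}  → |V|=2 |E|=2  E = 0-p->1 1-r->1
final graph: no rule applies after step 4
NF nodes: {0:D, 1:B}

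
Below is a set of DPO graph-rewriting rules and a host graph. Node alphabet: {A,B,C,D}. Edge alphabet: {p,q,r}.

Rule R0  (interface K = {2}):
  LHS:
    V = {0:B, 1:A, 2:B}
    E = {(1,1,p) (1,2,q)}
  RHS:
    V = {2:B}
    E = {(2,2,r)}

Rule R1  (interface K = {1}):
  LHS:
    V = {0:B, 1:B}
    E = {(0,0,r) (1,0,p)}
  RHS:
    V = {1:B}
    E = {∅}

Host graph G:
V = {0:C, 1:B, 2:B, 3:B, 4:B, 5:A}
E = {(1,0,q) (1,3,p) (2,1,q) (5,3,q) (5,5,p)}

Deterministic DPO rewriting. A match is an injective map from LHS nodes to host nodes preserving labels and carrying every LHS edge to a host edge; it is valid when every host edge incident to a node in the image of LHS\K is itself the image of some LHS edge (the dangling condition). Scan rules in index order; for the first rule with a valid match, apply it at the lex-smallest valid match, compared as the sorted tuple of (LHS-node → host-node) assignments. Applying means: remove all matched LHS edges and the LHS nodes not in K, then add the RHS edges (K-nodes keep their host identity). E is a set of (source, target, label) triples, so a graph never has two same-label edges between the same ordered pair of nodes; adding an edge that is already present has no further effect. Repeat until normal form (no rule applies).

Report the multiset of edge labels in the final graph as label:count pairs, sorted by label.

Answer: q:2

Steps:
[0] host  ⇒  6 nodes, 5 edges  {1-q->0 1-p->3 2-q->1 5-q->3 5-p->5}
[1] R0 @ {0↦4, 1↦5, 2↦3}  ⇒  4 nodes, 4 edges  {1-q->0 1-p->3 2-q->1 3-r->3}
[2] R1 @ {0↦3, 1↦1}  ⇒  3 nodes, 2 edges  {1-q->0 2-q->1}
normal form: no rule applies after step 2
NF edges: [(1, 0, 'q'), (2, 1, 'q')]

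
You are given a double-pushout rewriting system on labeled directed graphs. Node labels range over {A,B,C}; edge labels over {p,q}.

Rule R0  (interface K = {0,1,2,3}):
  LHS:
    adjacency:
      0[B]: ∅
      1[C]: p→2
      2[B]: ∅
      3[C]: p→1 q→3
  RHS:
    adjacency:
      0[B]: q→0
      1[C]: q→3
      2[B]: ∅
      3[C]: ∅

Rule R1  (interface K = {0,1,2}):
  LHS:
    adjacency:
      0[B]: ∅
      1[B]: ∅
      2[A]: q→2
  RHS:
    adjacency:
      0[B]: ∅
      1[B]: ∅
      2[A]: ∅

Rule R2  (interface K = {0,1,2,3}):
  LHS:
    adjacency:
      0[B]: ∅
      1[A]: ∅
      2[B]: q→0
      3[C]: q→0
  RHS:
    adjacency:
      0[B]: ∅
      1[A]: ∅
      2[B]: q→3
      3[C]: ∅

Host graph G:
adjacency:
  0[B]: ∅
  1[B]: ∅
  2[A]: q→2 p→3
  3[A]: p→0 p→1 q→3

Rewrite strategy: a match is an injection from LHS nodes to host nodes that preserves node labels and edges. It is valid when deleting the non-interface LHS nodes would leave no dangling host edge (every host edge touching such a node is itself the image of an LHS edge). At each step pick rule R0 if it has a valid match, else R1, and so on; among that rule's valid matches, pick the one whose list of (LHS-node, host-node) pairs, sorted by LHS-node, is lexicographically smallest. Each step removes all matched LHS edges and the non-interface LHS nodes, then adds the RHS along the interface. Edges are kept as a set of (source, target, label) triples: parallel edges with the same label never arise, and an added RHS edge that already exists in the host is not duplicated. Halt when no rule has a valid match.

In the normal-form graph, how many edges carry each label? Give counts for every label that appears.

initial: |V|=4 |E|=5  E = 2-q->2 2-p->3 3-p->0 3-p->1 3-q->3
step 1: apply R1 at {0↦0, 1↦1, 2↦2}  → |V|=4 |E|=4  E = 2-p->3 3-p->0 3-p->1 3-q->3
step 2: apply R1 at {0↦0, 1↦1, 2↦3}  → |V|=4 |E|=3  E = 2-p->3 3-p->0 3-p->1
halt: no rule applies after step 2
NF edges: [(2, 3, 'p'), (3, 0, 'p'), (3, 1, 'p')]

Answer: p:3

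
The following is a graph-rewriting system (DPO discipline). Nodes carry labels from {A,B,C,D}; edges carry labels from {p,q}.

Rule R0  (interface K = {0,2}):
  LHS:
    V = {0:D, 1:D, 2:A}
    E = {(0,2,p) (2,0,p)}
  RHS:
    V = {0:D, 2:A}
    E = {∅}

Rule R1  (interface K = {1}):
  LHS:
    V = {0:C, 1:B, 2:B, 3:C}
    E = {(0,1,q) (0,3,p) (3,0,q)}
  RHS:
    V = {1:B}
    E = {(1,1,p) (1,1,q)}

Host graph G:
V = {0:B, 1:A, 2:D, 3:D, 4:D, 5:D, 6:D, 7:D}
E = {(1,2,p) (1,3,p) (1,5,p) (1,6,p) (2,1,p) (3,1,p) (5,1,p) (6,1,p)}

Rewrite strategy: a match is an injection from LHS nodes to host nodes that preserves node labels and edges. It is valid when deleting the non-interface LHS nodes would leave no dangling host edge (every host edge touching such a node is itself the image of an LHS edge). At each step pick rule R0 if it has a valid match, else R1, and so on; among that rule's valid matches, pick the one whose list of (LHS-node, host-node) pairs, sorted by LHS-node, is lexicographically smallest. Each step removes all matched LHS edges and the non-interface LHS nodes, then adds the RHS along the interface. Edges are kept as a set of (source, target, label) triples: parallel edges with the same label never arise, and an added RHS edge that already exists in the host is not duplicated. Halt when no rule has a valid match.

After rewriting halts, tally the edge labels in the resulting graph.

initial: |V|=8 |E|=8  E = 1-p->2 1-p->3 1-p->5 1-p->6 2-p->1 3-p->1 5-p->1 6-p->1
step 1: apply R0 at {0↦2, 1↦4, 2↦1}  → |V|=7 |E|=6  E = 1-p->3 1-p->5 1-p->6 3-p->1 5-p->1 6-p->1
step 2: apply R0 at {0↦3, 1↦2, 2↦1}  → |V|=6 |E|=4  E = 1-p->5 1-p->6 5-p->1 6-p->1
step 3: apply R0 at {0↦5, 1↦3, 2↦1}  → |V|=5 |E|=2  E = 1-p->6 6-p->1
step 4: apply R0 at {0↦6, 1↦5, 2↦1}  → |V|=4 |E|=0  E = ∅
normal form: no rule applies after step 4
NF edges: []

Answer: (no edges)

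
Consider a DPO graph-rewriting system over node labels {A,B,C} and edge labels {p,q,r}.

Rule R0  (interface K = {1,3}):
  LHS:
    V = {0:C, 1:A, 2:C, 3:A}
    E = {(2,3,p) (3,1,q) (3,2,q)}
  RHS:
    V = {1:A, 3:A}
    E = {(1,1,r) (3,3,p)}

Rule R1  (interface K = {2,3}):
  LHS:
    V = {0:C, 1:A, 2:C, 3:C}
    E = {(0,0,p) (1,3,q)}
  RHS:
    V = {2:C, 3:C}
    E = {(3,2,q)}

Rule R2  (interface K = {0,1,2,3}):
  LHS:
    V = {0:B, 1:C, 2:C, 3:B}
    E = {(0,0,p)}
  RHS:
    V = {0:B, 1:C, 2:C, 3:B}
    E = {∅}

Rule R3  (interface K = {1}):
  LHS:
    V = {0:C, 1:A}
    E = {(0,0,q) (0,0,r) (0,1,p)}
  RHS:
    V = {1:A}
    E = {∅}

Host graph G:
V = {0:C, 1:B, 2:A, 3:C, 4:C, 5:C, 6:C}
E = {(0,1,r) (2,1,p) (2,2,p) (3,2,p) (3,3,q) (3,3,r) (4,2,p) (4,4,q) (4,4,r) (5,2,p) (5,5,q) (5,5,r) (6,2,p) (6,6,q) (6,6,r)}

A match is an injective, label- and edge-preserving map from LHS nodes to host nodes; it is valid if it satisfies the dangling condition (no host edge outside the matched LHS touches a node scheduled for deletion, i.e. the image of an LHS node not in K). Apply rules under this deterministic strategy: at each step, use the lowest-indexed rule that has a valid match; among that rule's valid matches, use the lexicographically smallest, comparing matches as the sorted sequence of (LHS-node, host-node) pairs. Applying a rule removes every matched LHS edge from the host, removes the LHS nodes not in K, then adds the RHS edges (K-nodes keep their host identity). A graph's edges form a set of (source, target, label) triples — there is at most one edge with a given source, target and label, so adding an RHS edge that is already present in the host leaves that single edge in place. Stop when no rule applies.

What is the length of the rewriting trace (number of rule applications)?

initial: |V|=7 |E|=15  E = 0-r->1 2-p->1 2-p->2 3-p->2 3-q->3 3-r->3 4-p->2 4-q->4 4-r->4 5-p->2 5-q->5 5-r->5 6-p->2 6-q->6 6-r->6
step 1: apply R3 at {0↦3, 1↦2}  → |V|=6 |E|=12  E = 0-r->1 2-p->1 2-p->2 4-p->2 4-q->4 4-r->4 5-p->2 5-q->5 5-r->5 6-p->2 6-q->6 6-r->6
step 2: apply R3 at {0↦4, 1↦2}  → |V|=5 |E|=9  E = 0-r->1 2-p->1 2-p->2 5-p->2 5-q->5 5-r->5 6-p->2 6-q->6 6-r->6
step 3: apply R3 at {0↦5, 1↦2}  → |V|=4 |E|=6  E = 0-r->1 2-p->1 2-p->2 6-p->2 6-q->6 6-r->6
step 4: apply R3 at {0↦6, 1↦2}  → |V|=3 |E|=3  E = 0-r->1 2-p->1 2-p->2
normal form: no rule applies after step 4

Answer: 4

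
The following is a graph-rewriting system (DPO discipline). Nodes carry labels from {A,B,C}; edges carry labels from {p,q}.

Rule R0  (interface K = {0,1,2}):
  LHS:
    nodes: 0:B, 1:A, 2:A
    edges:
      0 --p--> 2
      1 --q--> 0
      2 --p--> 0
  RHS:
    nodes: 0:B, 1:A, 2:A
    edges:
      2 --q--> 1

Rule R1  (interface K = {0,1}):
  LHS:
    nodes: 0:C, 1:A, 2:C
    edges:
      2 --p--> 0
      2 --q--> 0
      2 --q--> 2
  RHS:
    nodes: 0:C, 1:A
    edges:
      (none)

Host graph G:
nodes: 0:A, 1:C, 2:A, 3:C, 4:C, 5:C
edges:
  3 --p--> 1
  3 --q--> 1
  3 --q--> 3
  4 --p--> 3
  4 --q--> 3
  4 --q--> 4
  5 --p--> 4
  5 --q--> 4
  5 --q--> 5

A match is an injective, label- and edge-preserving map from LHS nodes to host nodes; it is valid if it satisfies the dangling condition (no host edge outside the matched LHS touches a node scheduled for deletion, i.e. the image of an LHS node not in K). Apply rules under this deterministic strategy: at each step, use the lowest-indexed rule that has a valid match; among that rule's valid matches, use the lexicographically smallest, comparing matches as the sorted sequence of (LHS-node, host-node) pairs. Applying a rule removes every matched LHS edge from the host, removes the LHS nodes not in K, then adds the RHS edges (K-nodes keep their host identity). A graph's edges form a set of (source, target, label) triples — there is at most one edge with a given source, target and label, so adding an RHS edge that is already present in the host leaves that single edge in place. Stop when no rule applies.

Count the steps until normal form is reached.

Answer: 3

Derivation:
start.  V:6 E:9  edges: 3-p->1 3-q->1 3-q->3 4-p->3 4-q->3 4-q->4 5-p->4 5-q->4 5-q->5
1. fire R1 via {0↦4, 1↦0, 2↦5}  →  V:5 E:6  edges: 3-p->1 3-q->1 3-q->3 4-p->3 4-q->3 4-q->4
2. fire R1 via {0↦3, 1↦0, 2↦4}  →  V:4 E:3  edges: 3-p->1 3-q->1 3-q->3
3. fire R1 via {0↦1, 1↦0, 2↦3}  →  V:3 E:0  edges: ∅
final graph: no rule applies after step 3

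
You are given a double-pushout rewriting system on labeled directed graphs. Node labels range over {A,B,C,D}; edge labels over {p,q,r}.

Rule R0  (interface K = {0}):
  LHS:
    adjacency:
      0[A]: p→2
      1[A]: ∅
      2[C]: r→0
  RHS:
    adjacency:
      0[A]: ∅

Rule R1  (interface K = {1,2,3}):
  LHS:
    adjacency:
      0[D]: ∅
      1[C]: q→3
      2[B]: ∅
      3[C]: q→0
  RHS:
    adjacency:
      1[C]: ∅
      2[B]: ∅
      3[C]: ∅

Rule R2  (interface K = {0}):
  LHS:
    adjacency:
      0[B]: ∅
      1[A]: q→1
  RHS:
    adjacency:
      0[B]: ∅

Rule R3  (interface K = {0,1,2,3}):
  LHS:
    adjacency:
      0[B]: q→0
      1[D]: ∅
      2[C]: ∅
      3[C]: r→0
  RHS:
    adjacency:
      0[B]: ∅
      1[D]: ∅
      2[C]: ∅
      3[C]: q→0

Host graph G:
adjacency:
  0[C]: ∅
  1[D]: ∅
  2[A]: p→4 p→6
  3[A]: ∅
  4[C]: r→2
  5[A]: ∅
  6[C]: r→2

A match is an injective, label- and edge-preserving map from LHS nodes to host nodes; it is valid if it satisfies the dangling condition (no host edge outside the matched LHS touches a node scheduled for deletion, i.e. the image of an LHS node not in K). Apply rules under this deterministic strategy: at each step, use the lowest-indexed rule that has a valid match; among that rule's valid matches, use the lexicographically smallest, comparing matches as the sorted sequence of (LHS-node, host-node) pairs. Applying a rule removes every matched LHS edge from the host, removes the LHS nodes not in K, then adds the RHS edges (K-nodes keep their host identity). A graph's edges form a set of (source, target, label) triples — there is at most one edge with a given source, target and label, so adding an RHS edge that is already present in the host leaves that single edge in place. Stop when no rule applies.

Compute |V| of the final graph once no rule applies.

Answer: 3

Steps:
initial: |V|=7 |E|=4  E = 2-p->4 2-p->6 4-r->2 6-r->2
step 1: apply R0 at {0↦2, 1↦3, 2↦4}  → |V|=5 |E|=2  E = 2-p->6 6-r->2
step 2: apply R0 at {0↦2, 1↦5, 2↦6}  → |V|=3 |E|=0  E = ∅
halt: no rule applies after step 2
NF nodes: {0:C, 1:D, 2:A}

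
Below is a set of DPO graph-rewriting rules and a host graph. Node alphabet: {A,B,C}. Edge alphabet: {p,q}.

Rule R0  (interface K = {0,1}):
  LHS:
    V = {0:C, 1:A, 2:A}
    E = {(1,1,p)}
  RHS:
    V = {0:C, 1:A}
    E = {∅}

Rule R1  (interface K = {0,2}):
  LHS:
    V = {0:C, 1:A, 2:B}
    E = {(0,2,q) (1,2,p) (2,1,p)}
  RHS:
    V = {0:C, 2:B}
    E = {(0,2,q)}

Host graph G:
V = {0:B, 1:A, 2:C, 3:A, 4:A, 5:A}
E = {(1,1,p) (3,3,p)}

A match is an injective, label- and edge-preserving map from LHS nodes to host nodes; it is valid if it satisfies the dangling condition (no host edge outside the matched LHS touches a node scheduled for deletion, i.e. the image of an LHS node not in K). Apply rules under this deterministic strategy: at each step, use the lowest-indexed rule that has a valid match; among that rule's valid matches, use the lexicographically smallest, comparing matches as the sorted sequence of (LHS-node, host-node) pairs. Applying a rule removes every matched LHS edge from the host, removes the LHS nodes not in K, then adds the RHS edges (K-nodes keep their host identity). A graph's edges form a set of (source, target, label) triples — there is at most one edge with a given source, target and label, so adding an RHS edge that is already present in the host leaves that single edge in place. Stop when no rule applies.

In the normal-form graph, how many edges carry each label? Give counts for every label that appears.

initial: |V|=6 |E|=2  E = 1-p->1 3-p->3
step 1: apply R0 at {0↦2, 1↦1, 2↦4}  → |V|=5 |E|=1  E = 3-p->3
step 2: apply R0 at {0↦2, 1↦3, 2↦1}  → |V|=4 |E|=0  E = ∅
halt: no rule applies after step 2
NF edges: []

Answer: (no edges)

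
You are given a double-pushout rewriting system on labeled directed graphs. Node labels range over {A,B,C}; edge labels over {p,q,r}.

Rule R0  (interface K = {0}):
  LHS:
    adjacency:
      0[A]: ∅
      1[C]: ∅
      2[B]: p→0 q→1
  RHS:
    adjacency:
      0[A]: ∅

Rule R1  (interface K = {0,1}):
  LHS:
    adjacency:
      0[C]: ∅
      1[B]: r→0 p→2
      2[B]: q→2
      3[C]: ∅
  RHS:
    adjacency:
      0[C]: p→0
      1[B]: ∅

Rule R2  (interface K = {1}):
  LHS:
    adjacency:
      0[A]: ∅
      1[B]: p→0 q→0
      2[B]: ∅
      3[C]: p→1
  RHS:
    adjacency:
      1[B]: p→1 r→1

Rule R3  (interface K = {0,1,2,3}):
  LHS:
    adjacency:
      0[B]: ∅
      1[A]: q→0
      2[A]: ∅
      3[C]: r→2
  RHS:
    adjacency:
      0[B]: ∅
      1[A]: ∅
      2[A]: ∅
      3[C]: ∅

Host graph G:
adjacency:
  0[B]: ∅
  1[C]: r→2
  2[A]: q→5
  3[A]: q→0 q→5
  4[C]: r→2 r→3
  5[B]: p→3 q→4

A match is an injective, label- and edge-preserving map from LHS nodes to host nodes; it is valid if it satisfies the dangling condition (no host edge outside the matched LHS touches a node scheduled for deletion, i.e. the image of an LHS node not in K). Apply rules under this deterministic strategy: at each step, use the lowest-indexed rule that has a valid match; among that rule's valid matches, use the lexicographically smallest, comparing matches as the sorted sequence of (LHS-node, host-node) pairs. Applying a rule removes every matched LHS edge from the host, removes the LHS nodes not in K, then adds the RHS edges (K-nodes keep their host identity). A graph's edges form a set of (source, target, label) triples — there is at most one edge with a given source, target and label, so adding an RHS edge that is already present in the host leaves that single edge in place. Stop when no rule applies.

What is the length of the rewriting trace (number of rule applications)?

initial: |V|=6 |E|=8  E = 1-r->2 2-q->5 3-q->0 3-q->5 4-r->2 4-r->3 5-p->3 5-q->4
step 1: apply R3 at {0↦0, 1↦3, 2↦2, 3↦1}  → |V|=6 |E|=6  E = 2-q->5 3-q->5 4-r->2 4-r->3 5-p->3 5-q->4
step 2: apply R3 at {0↦5, 1↦2, 2↦3, 3↦4}  → |V|=6 |E|=4  E = 3-q->5 4-r->2 5-p->3 5-q->4
step 3: apply R3 at {0↦5, 1↦3, 2↦2, 3↦4}  → |V|=6 |E|=2  E = 5-p->3 5-q->4
step 4: apply R0 at {0↦3, 1↦4, 2↦5}  → |V|=4 |E|=0  E = ∅
normal form: no rule applies after step 4

Answer: 4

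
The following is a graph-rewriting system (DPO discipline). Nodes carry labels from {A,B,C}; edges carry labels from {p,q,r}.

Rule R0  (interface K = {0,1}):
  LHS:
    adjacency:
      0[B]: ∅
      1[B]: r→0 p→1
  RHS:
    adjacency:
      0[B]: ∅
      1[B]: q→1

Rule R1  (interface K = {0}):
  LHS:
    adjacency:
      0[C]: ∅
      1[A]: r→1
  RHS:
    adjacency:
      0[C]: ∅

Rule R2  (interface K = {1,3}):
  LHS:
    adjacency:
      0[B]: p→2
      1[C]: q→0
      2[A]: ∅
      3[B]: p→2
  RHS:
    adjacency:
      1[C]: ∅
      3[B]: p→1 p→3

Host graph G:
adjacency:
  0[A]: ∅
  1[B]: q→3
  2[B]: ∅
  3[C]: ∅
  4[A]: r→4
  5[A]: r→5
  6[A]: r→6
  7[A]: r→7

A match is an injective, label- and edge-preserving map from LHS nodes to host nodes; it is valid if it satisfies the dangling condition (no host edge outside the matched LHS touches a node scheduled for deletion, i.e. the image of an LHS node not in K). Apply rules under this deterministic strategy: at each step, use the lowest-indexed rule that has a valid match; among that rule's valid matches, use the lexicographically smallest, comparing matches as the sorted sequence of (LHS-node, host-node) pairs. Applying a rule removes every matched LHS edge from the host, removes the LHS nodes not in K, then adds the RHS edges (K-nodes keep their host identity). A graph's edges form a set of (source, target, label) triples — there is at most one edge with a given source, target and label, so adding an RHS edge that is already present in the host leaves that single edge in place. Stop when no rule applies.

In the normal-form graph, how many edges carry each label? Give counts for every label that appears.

start.  V:8 E:5  edges: 1-q->3 4-r->4 5-r->5 6-r->6 7-r->7
1. fire R1 via {0↦3, 1↦4}  →  V:7 E:4  edges: 1-q->3 5-r->5 6-r->6 7-r->7
2. fire R1 via {0↦3, 1↦5}  →  V:6 E:3  edges: 1-q->3 6-r->6 7-r->7
3. fire R1 via {0↦3, 1↦6}  →  V:5 E:2  edges: 1-q->3 7-r->7
4. fire R1 via {0↦3, 1↦7}  →  V:4 E:1  edges: 1-q->3
halt: no rule applies after step 4
NF edges: [(1, 3, 'q')]

Answer: q:1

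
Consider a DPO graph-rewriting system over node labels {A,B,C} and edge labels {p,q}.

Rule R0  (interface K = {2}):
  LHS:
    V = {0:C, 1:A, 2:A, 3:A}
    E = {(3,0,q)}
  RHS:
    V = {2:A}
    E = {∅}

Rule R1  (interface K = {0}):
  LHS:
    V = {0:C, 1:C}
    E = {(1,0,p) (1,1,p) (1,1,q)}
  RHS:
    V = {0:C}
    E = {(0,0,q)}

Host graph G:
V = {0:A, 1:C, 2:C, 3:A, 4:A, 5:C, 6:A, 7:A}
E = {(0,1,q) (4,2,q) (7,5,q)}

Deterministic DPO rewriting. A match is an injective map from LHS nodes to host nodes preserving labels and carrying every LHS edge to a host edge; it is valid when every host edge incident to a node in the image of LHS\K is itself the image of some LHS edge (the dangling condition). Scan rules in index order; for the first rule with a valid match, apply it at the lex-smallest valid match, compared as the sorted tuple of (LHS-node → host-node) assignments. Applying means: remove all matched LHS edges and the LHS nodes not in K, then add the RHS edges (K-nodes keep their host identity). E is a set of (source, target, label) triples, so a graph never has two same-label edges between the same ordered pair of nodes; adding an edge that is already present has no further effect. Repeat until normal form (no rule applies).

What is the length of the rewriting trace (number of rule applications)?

initial: |V|=8 |E|=3  E = 0-q->1 4-q->2 7-q->5
step 1: apply R0 at {0↦1, 1↦3, 2↦4, 3↦0}  → |V|=5 |E|=2  E = 4-q->2 7-q->5
step 2: apply R0 at {0↦2, 1↦6, 2↦7, 3↦4}  → |V|=2 |E|=1  E = 7-q->5
halt: no rule applies after step 2

Answer: 2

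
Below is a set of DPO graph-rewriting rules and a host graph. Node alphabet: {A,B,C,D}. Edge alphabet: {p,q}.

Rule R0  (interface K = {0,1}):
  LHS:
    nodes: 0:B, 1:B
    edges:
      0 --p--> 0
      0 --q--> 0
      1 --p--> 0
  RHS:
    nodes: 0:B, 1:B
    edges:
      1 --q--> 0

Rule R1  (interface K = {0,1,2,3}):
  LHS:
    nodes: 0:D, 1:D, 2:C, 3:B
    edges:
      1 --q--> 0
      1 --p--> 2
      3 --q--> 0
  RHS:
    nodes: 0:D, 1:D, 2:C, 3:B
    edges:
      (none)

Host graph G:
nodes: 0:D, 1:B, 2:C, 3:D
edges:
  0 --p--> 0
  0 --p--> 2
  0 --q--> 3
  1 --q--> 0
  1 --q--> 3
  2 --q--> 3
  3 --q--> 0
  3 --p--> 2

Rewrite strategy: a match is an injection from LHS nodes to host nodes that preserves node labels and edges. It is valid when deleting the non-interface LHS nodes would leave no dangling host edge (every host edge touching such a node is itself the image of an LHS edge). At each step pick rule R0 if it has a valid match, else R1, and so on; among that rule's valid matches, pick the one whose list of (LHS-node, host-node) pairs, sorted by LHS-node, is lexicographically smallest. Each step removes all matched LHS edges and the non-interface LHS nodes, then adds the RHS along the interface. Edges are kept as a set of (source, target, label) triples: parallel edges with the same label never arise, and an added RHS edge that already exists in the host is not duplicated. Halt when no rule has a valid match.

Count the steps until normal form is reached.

initial: |V|=4 |E|=8  E = 0-p->0 0-p->2 0-q->3 1-q->0 1-q->3 2-q->3 3-q->0 3-p->2
step 1: apply R1 at {0↦0, 1↦3, 2↦2, 3↦1}  → |V|=4 |E|=5  E = 0-p->0 0-p->2 0-q->3 1-q->3 2-q->3
step 2: apply R1 at {0↦3, 1↦0, 2↦2, 3↦1}  → |V|=4 |E|=2  E = 0-p->0 2-q->3
normal form: no rule applies after step 2

Answer: 2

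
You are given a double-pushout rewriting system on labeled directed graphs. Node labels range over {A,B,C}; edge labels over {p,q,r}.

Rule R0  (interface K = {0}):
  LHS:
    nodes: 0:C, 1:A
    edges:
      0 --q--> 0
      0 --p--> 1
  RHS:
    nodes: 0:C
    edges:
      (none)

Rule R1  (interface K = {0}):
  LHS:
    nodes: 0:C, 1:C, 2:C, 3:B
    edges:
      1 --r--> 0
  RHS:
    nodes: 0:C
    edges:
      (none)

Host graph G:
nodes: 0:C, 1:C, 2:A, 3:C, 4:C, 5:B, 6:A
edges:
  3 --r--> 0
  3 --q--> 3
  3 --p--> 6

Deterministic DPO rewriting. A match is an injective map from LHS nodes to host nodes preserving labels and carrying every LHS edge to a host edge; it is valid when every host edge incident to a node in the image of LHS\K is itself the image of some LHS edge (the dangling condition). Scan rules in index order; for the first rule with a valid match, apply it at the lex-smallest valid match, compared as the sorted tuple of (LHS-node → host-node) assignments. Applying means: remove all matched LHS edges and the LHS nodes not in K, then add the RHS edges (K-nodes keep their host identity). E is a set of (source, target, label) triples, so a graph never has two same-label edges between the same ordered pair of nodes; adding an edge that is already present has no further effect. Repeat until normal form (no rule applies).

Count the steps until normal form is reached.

[0] host  ⇒  7 nodes, 3 edges  {3-r->0 3-q->3 3-p->6}
[1] R0 @ {0↦3, 1↦6}  ⇒  6 nodes, 1 edges  {3-r->0}
[2] R1 @ {0↦0, 1↦3, 2↦1, 3↦5}  ⇒  3 nodes, 0 edges  {∅}
normal form: no rule applies after step 2

Answer: 2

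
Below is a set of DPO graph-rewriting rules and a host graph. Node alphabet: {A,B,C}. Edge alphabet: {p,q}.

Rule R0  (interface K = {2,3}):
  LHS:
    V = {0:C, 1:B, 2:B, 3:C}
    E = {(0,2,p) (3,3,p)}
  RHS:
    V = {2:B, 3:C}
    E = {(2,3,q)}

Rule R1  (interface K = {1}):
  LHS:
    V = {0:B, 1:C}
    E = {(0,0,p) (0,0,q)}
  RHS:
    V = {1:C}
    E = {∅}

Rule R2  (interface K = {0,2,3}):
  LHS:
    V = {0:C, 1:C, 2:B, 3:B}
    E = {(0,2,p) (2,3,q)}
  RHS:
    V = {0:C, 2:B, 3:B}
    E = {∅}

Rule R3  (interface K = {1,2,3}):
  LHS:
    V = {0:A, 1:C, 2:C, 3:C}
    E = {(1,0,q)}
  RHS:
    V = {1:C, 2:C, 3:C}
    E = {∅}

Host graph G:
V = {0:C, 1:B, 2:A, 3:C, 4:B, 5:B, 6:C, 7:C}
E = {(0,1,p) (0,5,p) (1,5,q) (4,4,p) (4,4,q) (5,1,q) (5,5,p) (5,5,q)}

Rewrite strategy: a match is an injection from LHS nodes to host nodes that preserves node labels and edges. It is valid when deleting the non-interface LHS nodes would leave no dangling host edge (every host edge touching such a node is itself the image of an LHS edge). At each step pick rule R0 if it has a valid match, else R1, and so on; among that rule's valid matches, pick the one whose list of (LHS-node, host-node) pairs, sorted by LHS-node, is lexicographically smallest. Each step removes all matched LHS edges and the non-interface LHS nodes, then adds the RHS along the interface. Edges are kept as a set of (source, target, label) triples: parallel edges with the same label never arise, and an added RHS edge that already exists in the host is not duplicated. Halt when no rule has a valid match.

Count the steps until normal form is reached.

Answer: 4

Steps:
start.  V:8 E:8  edges: 0-p->1 0-p->5 1-q->5 4-p->4 4-q->4 5-q->1 5-p->5 5-q->5
1. fire R1 via {0↦4, 1↦0}  →  V:7 E:6  edges: 0-p->1 0-p->5 1-q->5 5-q->1 5-p->5 5-q->5
2. fire R2 via {0↦0, 1↦3, 2↦1, 3↦5}  →  V:6 E:4  edges: 0-p->5 5-q->1 5-p->5 5-q->5
3. fire R2 via {0↦0, 1↦6, 2↦5, 3↦1}  →  V:5 E:2  edges: 5-p->5 5-q->5
4. fire R1 via {0↦5, 1↦0}  →  V:4 E:0  edges: ∅
final graph: no rule applies after step 4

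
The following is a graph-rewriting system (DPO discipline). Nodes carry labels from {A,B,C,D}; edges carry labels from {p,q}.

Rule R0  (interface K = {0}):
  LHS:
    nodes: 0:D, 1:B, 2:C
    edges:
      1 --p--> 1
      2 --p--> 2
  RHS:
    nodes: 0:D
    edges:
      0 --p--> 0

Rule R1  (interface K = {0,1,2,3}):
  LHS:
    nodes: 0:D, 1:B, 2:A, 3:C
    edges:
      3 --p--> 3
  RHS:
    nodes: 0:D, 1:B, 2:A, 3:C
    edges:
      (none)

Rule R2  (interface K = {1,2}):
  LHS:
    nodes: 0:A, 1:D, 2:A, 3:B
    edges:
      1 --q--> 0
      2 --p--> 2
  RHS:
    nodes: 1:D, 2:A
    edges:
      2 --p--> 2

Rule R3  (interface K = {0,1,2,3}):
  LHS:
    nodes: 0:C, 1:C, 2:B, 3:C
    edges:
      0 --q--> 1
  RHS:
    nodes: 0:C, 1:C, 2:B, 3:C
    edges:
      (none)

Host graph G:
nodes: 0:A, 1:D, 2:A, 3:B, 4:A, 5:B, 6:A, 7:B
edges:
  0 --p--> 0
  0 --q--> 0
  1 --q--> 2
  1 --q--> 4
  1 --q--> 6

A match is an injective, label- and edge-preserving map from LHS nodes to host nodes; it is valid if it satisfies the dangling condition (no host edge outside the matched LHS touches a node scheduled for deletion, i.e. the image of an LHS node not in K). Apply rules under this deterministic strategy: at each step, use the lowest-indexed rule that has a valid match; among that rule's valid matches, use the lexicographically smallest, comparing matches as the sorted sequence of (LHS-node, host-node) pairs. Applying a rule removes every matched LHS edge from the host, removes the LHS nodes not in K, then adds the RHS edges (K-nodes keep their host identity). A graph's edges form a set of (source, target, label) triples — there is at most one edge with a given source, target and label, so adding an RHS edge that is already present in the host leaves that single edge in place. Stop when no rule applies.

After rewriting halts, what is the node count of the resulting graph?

Answer: 2

Rewrite trace:
[0] host  ⇒  8 nodes, 5 edges  {0-p->0 0-q->0 1-q->2 1-q->4 1-q->6}
[1] R2 @ {0↦2, 1↦1, 2↦0, 3↦3}  ⇒  6 nodes, 4 edges  {0-p->0 0-q->0 1-q->4 1-q->6}
[2] R2 @ {0↦4, 1↦1, 2↦0, 3↦5}  ⇒  4 nodes, 3 edges  {0-p->0 0-q->0 1-q->6}
[3] R2 @ {0↦6, 1↦1, 2↦0, 3↦7}  ⇒  2 nodes, 2 edges  {0-p->0 0-q->0}
halt: no rule applies after step 3
NF nodes: {0:A, 1:D}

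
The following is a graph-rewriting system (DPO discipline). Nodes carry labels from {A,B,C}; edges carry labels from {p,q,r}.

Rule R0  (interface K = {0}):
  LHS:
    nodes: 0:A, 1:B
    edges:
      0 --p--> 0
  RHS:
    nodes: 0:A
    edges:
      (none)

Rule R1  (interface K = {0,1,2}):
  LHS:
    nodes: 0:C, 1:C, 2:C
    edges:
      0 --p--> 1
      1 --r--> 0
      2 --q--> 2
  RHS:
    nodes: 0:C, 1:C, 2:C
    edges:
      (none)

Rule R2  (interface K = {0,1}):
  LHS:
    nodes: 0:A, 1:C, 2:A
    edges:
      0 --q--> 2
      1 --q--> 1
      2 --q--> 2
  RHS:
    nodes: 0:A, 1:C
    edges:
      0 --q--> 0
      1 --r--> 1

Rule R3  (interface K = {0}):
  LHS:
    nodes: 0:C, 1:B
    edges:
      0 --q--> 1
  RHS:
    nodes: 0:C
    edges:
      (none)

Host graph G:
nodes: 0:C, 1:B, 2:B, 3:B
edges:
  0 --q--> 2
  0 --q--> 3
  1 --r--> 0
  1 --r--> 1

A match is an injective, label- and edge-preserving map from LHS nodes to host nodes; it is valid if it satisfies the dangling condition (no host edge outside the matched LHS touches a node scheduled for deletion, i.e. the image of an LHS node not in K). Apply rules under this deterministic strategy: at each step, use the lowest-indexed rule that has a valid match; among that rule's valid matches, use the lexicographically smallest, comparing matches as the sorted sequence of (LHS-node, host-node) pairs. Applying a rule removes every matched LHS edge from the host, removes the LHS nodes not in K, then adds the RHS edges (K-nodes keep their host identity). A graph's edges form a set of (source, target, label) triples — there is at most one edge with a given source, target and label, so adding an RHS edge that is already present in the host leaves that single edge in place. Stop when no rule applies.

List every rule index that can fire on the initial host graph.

R0: no valid match — LHS pattern not found
R1: no valid match — LHS pattern not found
R2: no valid match — LHS pattern not found
R3: 2 valid matches — {0↦0, 1↦2}, {0↦0, 1↦3}

Answer: [R3]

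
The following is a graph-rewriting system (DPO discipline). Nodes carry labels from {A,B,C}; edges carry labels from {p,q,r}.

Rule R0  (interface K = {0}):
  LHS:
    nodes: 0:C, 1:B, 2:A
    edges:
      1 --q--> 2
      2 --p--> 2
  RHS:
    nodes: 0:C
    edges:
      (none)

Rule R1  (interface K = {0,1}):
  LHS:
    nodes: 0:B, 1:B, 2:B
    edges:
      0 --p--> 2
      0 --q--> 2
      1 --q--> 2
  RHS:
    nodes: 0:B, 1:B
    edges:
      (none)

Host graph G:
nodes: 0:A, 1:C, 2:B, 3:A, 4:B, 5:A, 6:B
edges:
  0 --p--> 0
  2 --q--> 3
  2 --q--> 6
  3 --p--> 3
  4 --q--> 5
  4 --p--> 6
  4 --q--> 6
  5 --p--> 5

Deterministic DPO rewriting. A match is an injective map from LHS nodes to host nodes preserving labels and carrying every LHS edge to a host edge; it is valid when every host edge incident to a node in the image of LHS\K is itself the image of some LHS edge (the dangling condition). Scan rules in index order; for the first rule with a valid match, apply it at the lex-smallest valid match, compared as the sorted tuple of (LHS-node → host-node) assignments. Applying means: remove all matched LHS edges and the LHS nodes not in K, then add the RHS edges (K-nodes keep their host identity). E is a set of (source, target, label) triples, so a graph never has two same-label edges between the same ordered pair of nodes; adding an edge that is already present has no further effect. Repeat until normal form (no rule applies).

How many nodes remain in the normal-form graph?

initial: |V|=7 |E|=8  E = 0-p->0 2-q->3 2-q->6 3-p->3 4-q->5 4-p->6 4-q->6 5-p->5
step 1: apply R1 at {0↦4, 1↦2, 2↦6}  → |V|=6 |E|=5  E = 0-p->0 2-q->3 3-p->3 4-q->5 5-p->5
step 2: apply R0 at {0↦1, 1↦2, 2↦3}  → |V|=4 |E|=3  E = 0-p->0 4-q->5 5-p->5
step 3: apply R0 at {0↦1, 1↦4, 2↦5}  → |V|=2 |E|=1  E = 0-p->0
halt: no rule applies after step 3
NF nodes: {0:A, 1:C}

Answer: 2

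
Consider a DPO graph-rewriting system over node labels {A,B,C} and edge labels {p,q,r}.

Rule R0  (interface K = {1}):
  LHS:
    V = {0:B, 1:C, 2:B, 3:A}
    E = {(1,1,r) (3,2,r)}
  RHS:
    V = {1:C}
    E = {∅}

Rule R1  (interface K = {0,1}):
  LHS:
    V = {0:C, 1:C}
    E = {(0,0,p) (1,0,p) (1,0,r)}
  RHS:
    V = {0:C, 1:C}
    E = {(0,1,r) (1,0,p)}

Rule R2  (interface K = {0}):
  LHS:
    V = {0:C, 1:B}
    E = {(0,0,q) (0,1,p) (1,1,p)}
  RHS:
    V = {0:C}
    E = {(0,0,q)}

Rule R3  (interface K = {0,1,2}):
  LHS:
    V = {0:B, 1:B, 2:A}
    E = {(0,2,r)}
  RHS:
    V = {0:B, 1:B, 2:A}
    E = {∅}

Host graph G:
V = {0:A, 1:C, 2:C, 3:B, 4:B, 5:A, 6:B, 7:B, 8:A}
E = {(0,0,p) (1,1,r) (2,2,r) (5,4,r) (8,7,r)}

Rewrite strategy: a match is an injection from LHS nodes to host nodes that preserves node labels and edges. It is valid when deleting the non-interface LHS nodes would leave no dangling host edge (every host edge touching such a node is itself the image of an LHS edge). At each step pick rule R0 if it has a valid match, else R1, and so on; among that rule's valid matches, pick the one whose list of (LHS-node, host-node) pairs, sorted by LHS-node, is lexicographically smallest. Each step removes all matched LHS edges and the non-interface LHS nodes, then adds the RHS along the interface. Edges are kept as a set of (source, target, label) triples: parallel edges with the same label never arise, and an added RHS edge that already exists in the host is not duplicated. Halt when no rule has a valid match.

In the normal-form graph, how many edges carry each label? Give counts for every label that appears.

[0] host  ⇒  9 nodes, 5 edges  {0-p->0 1-r->1 2-r->2 5-r->4 8-r->7}
[1] R0 @ {0↦3, 1↦1, 2↦4, 3↦5}  ⇒  6 nodes, 3 edges  {0-p->0 2-r->2 8-r->7}
[2] R0 @ {0↦6, 1↦2, 2↦7, 3↦8}  ⇒  3 nodes, 1 edges  {0-p->0}
halt: no rule applies after step 2
NF edges: [(0, 0, 'p')]

Answer: p:1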